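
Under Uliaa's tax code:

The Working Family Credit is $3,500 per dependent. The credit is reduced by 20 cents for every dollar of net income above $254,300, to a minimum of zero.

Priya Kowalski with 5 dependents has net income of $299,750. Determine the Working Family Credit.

$8,410

Working Family Credit: base = 5 × $3,500 = $17,500. 20% of the $45,450 excess over $254,300 is $9,090; credit = $17,500 − $9,090 = $8,410.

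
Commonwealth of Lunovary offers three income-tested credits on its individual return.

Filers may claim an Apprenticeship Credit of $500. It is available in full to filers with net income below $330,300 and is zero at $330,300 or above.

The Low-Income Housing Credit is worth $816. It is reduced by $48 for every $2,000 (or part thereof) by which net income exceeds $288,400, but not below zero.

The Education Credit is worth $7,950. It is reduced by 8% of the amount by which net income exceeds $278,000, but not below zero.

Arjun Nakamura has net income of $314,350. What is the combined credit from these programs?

Apprenticeship Credit: $314,350 is below the $330,300 cutoff, so the full $500 applies.
Low-Income Housing Credit: income exceeds $288,400 by $25,950, which is 13 full-or-partial $2,000 increments; reduction = 13 × $48 = $624, leaving $192.
Education Credit: 8% of the $36,350 excess over $278,000 is $2,908; credit = $7,950 − $2,908 = $5,042.
Total: $500 + $192 + $5,042 = $5,734.

$5,734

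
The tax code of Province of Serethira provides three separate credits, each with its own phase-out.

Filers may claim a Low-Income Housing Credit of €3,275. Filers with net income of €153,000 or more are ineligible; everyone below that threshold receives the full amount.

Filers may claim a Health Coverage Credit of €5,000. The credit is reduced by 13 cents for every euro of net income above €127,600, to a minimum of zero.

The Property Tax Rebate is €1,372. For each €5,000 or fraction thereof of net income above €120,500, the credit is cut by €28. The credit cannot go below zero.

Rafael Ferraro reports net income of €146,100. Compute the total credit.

Low-Income Housing Credit: €146,100 is below the €153,000 cutoff, so the full €3,275 applies.
Health Coverage Credit: 13% of the €18,500 excess over €127,600 is €2,405; credit = €5,000 − €2,405 = €2,595.
Property Tax Rebate: income exceeds €120,500 by €25,600, which is 6 full-or-partial €5,000 increments; reduction = 6 × €28 = €168, leaving €1,204.
Total: €3,275 + €2,595 + €1,204 = €7,074.

€7,074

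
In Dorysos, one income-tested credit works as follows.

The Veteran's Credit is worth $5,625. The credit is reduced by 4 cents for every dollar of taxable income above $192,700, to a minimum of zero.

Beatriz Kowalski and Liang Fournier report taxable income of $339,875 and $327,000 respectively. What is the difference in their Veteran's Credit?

Beatriz ($339,875): Veteran's Credit: 4% of the $147,175 excess over $192,700 is $5,887 ≥ base, so the credit is $0.
Liang ($327,000): Veteran's Credit: 4% of the $134,300 excess over $192,700 is $5,372; credit = $5,625 − $5,372 = $253.
Difference: |$0 − $253| = $253.

$253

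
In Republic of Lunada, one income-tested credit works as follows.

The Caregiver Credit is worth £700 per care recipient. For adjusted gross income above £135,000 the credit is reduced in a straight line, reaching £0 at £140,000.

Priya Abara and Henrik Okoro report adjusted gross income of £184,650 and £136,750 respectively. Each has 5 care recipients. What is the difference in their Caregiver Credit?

£2,275

Priya (£184,650): Caregiver Credit: base = 5 × £700 = £3,500. £184,650 is at or above £140,000, so the credit is £0.
Henrik (£136,750): Caregiver Credit: base = 5 × £700 = £3,500. £136,750 is £1,750 into a £5,000 phase-out range, leaving 3,250/5,000 of the credit: £3,500 × 3,250/5,000 = £2,275.
Difference: |£0 − £2,275| = £2,275.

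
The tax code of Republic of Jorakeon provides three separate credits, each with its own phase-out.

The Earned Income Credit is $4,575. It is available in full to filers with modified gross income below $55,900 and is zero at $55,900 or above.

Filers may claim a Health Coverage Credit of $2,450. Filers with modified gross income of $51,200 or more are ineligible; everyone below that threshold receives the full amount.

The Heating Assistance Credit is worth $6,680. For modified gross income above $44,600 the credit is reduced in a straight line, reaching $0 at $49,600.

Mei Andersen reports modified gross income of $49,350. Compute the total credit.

$7,359

Earned Income Credit: $49,350 is below the $55,900 cutoff, so the full $4,575 applies.
Health Coverage Credit: $49,350 is below the $51,200 cutoff, so the full $2,450 applies.
Heating Assistance Credit: $49,350 is $4,750 into a $5,000 phase-out range, leaving 250/5,000 of the credit: $6,680 × 250/5,000 = $334.
Total: $4,575 + $2,450 + $334 = $7,359.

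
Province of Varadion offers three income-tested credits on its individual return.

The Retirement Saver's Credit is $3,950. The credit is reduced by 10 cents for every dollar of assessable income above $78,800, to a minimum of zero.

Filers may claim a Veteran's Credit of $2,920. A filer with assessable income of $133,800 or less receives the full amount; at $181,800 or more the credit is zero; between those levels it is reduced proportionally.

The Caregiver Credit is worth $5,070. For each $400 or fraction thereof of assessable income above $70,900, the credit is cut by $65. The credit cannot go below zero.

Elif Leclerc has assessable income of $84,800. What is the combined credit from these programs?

$9,065

Retirement Saver's Credit: 10% of the $6,000 excess over $78,800 is $600; credit = $3,950 − $600 = $3,350.
Veteran's Credit: $84,800 is at or below the $133,800 threshold, so the full $2,920 applies.
Caregiver Credit: income exceeds $70,900 by $13,900, which is 35 full-or-partial $400 increments; reduction = 35 × $65 = $2,275, leaving $2,795.
Total: $3,350 + $2,920 + $2,795 = $9,065.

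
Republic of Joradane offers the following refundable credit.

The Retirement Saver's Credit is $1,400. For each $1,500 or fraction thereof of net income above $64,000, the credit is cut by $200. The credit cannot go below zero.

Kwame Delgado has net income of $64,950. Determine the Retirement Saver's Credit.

Retirement Saver's Credit: income exceeds $64,000 by $950, which is 1 full-or-partial $1,500 increment; reduction = 1 × $200 = $200, leaving $1,200.

$1,200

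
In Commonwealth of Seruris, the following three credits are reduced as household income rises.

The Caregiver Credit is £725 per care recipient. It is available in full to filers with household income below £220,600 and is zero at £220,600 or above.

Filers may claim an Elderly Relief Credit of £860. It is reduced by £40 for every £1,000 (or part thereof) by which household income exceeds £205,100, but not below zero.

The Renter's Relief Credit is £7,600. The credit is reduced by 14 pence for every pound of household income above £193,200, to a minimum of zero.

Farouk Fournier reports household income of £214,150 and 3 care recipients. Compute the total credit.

Caregiver Credit: base = 3 × £725 = £2,175. £214,150 is below the £220,600 cutoff, so the full £2,175 applies.
Elderly Relief Credit: income exceeds £205,100 by £9,050, which is 10 full-or-partial £1,000 increments; reduction = 10 × £40 = £400, leaving £460.
Renter's Relief Credit: 14% of the £20,950 excess over £193,200 is £2,933; credit = £7,600 − £2,933 = £4,667.
Total: £2,175 + £460 + £4,667 = £7,302.

£7,302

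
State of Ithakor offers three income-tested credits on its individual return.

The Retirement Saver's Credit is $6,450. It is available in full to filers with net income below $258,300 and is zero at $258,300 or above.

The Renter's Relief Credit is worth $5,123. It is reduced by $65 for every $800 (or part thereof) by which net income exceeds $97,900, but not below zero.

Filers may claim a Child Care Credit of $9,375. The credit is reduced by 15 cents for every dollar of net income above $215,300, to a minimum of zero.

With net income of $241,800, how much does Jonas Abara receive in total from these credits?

Retirement Saver's Credit: $241,800 is below the $258,300 cutoff, so the full $6,450 applies.
Renter's Relief Credit: income exceeds $97,900 by $143,900 → 180 increments × $65 = $11,700 ≥ base, so the credit is $0.
Child Care Credit: 15% of the $26,500 excess over $215,300 is $3,975; credit = $9,375 − $3,975 = $5,400.
Total: $6,450 + $0 + $5,400 = $11,850.

$11,850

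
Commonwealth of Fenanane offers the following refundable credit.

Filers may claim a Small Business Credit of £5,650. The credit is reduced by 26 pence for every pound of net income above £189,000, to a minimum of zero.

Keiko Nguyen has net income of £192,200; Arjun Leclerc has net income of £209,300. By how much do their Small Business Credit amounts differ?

Keiko (£192,200): Small Business Credit: 26% of the £3,200 excess over £189,000 is £832; credit = £5,650 − £832 = £4,818.
Arjun (£209,300): Small Business Credit: 26% of the £20,300 excess over £189,000 is £5,278; credit = £5,650 − £5,278 = £372.
Difference: |£4,818 − £372| = £4,446.

£4,446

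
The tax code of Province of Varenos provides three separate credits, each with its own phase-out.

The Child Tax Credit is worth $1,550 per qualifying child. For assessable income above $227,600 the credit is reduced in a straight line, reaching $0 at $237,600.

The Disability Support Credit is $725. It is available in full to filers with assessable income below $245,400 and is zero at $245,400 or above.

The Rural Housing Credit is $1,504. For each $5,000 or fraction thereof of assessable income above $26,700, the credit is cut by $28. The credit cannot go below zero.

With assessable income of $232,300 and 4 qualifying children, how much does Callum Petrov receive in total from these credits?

Child Tax Credit: base = 4 × $1,550 = $6,200. $232,300 is $4,700 into a $10,000 phase-out range, leaving 5,300/10,000 of the credit: $6,200 × 5,300/10,000 = $3,286.
Disability Support Credit: $232,300 is below the $245,400 cutoff, so the full $725 applies.
Rural Housing Credit: income exceeds $26,700 by $205,600, which is 42 full-or-partial $5,000 increments; reduction = 42 × $28 = $1,176, leaving $328.
Total: $3,286 + $725 + $328 = $4,339.

$4,339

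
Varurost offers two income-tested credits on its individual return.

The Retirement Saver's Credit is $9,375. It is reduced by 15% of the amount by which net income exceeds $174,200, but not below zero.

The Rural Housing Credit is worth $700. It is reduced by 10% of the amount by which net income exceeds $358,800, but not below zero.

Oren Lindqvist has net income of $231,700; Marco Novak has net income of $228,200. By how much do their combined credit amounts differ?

$525

Oren ($231,700): Retirement Saver's Credit: 15% of the $57,500 excess over $174,200 is $8,625; credit = $9,375 − $8,625 = $750. Rural Housing Credit: $231,700 is at or below the $358,800 threshold, so the full $700 applies. total $750 + $700 = $1,450
Marco ($228,200): Retirement Saver's Credit: 15% of the $54,000 excess over $174,200 is $8,100; credit = $9,375 − $8,100 = $1,275. Rural Housing Credit: $228,200 is at or below the $358,800 threshold, so the full $700 applies. total $1,275 + $700 = $1,975
Difference: |$1,450 − $1,975| = $525.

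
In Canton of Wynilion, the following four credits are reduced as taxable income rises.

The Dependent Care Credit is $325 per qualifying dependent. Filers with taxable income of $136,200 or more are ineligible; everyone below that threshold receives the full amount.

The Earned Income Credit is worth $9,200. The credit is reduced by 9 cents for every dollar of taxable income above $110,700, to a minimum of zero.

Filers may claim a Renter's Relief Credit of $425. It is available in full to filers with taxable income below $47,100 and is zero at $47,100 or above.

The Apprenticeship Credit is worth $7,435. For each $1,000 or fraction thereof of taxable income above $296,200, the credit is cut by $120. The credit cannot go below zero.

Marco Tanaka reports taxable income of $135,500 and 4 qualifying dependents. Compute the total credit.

$15,703

Dependent Care Credit: base = 4 × $325 = $1,300. $135,500 is below the $136,200 cutoff, so the full $1,300 applies.
Earned Income Credit: 9% of the $24,800 excess over $110,700 is $2,232; credit = $9,200 − $2,232 = $6,968.
Renter's Relief Credit: $135,500 meets or exceeds the $47,100 cutoff, so the credit is $0.
Apprenticeship Credit: $135,500 is at or below the $296,200 threshold, so the full $7,435 applies.
Total: $1,300 + $6,968 + $0 + $7,435 = $15,703.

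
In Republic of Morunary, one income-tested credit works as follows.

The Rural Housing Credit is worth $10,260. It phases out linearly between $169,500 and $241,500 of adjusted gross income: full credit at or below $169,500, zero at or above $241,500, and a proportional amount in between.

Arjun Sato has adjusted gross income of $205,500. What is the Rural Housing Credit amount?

Rural Housing Credit: $205,500 is $36,000 into a $72,000 phase-out range, leaving 36,000/72,000 of the credit: $10,260 × 36,000/72,000 = $5,130.

$5,130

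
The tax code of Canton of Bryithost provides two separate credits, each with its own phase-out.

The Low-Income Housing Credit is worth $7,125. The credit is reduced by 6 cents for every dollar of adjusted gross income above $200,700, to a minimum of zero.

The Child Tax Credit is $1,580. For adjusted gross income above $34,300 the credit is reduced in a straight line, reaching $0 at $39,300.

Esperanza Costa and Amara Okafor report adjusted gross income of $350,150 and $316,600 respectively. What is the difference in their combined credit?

Esperanza ($350,150): Low-Income Housing Credit: 6% of the $149,450 excess over $200,700 is $8,967 ≥ base, so the credit is $0. Child Tax Credit: $350,150 is at or above $39,300, so the credit is $0. total $0 + $0 = $0
Amara ($316,600): Low-Income Housing Credit: 6% of the $115,900 excess over $200,700 is $6,954; credit = $7,125 − $6,954 = $171. Child Tax Credit: $316,600 is at or above $39,300, so the credit is $0. total $171 + $0 = $171
Difference: |$0 − $171| = $171.

$171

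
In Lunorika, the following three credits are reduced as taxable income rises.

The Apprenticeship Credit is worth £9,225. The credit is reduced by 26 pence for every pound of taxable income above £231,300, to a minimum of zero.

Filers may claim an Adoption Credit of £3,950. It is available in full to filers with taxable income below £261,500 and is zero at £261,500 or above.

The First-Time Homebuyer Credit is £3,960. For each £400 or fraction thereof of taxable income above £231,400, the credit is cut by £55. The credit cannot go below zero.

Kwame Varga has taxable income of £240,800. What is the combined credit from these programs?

£13,345

Apprenticeship Credit: 26% of the £9,500 excess over £231,300 is £2,470; credit = £9,225 − £2,470 = £6,755.
Adoption Credit: £240,800 is below the £261,500 cutoff, so the full £3,950 applies.
First-Time Homebuyer Credit: income exceeds £231,400 by £9,400, which is 24 full-or-partial £400 increments; reduction = 24 × £55 = £1,320, leaving £2,640.
Total: £6,755 + £3,950 + £2,640 = £13,345.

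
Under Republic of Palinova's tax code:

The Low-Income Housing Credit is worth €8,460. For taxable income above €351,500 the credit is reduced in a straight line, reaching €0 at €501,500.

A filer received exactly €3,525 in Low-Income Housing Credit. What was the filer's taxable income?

€3,525 is 3,525/8,460 of the full €8,460, so 4,935/8,460 of the €150,000 range has been used: income = €351,500 + €150,000 × 4,935/8,460 = €439,000.

€439,000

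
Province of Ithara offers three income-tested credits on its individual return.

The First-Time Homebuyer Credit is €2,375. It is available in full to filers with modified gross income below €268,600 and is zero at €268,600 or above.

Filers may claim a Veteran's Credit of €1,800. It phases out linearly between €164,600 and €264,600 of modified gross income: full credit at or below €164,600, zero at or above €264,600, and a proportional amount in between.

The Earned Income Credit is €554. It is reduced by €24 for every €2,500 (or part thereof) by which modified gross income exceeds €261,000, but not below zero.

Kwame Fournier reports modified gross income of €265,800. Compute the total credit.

€2,881

First-Time Homebuyer Credit: €265,800 is below the €268,600 cutoff, so the full €2,375 applies.
Veteran's Credit: €265,800 is at or above €264,600, so the credit is €0.
Earned Income Credit: income exceeds €261,000 by €4,800, which is 2 full-or-partial €2,500 increments; reduction = 2 × €24 = €48, leaving €506.
Total: €2,375 + €0 + €506 = €2,881.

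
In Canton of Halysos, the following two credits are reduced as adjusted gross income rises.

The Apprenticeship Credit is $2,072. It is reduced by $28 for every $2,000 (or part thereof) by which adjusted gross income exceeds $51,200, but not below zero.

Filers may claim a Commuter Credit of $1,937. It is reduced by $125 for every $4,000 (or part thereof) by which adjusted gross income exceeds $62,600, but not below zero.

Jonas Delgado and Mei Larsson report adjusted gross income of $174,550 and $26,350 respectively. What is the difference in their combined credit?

$3,673

Jonas ($174,550): Apprenticeship Credit: income exceeds $51,200 by $123,350, which is 62 full-or-partial $2,000 increments; reduction = 62 × $28 = $1,736, leaving $336. Commuter Credit: income exceeds $62,600 by $111,950 → 28 increments × $125 = $3,500 ≥ base, so the credit is $0. total $336 + $0 = $336
Mei ($26,350): Apprenticeship Credit: $26,350 is at or below the $51,200 threshold, so the full $2,072 applies. Commuter Credit: $26,350 is at or below the $62,600 threshold, so the full $1,937 applies. total $2,072 + $1,937 = $4,009
Difference: |$336 − $4,009| = $3,673.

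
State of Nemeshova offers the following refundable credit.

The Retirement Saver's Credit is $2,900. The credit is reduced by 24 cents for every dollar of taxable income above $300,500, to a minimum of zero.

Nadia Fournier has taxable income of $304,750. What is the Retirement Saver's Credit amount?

Retirement Saver's Credit: 24% of the $4,250 excess over $300,500 is $1,020; credit = $2,900 − $1,020 = $1,880.

$1,880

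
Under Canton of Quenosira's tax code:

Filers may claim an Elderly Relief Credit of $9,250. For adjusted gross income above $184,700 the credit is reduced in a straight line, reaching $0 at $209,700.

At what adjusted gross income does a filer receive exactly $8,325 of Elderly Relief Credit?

$8,325 is 8,325/9,250 of the full $9,250, so 925/9,250 of the $25,000 range has been used: income = $184,700 + $25,000 × 925/9,250 = $187,200.

$187,200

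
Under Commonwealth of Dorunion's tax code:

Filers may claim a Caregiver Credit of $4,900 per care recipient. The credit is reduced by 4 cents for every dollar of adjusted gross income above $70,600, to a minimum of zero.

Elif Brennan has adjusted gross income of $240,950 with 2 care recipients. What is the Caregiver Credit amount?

$2,986

Caregiver Credit: base = 2 × $4,900 = $9,800. 4% of the $170,350 excess over $70,600 is $6,814; credit = $9,800 − $6,814 = $2,986.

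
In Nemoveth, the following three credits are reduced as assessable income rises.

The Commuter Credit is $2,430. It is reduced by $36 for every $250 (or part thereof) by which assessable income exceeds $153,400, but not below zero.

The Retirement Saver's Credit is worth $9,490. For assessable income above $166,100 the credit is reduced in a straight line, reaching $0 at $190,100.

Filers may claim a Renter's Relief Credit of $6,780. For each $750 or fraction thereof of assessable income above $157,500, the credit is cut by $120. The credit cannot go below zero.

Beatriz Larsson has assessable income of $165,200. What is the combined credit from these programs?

Commuter Credit: income exceeds $153,400 by $11,800, which is 48 full-or-partial $250 increments; reduction = 48 × $36 = $1,728, leaving $702.
Retirement Saver's Credit: $165,200 is at or below the $166,100 threshold, so the full $9,490 applies.
Renter's Relief Credit: income exceeds $157,500 by $7,700, which is 11 full-or-partial $750 increments; reduction = 11 × $120 = $1,320, leaving $5,460.
Total: $702 + $9,490 + $5,460 = $15,652.

$15,652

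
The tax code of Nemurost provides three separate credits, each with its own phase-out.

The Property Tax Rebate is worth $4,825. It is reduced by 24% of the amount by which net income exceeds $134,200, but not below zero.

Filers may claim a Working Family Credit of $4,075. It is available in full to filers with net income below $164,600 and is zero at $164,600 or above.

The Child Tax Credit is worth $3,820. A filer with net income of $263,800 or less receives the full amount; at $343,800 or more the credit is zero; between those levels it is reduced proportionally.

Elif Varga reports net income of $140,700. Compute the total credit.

$11,160

Property Tax Rebate: 24% of the $6,500 excess over $134,200 is $1,560; credit = $4,825 − $1,560 = $3,265.
Working Family Credit: $140,700 is below the $164,600 cutoff, so the full $4,075 applies.
Child Tax Credit: $140,700 is at or below the $263,800 threshold, so the full $3,820 applies.
Total: $3,265 + $4,075 + $3,820 = $11,160.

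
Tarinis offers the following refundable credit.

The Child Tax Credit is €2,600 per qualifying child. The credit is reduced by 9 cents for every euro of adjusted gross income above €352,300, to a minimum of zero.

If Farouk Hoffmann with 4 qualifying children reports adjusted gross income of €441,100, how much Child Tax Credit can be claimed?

€2,408

Child Tax Credit: base = 4 × €2,600 = €10,400. 9% of the €88,800 excess over €352,300 is €7,992; credit = €10,400 − €7,992 = €2,408.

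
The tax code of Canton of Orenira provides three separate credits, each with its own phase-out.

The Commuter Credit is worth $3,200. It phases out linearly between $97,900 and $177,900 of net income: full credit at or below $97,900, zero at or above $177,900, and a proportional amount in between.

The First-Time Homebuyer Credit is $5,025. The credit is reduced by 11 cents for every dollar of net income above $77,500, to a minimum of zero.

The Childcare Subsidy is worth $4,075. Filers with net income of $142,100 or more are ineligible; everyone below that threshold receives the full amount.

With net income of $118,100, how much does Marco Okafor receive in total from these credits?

$7,026

Commuter Credit: $118,100 is $20,200 into a $80,000 phase-out range, leaving 59,800/80,000 of the credit: $3,200 × 59,800/80,000 = $2,392.
First-Time Homebuyer Credit: 11% of the $40,600 excess over $77,500 is $4,466; credit = $5,025 − $4,466 = $559.
Childcare Subsidy: $118,100 is below the $142,100 cutoff, so the full $4,075 applies.
Total: $2,392 + $559 + $4,075 = $7,026.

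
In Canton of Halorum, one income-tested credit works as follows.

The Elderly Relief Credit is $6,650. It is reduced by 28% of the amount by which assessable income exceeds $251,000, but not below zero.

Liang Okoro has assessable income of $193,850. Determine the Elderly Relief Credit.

Elderly Relief Credit: $193,850 is at or below the $251,000 threshold, so the full $6,650 applies.

$6,650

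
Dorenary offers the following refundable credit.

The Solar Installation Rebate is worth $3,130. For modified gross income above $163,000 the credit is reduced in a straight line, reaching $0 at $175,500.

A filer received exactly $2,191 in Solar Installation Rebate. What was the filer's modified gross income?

$166,750

$2,191 is 2,191/3,130 of the full $3,130, so 939/3,130 of the $12,500 range has been used: income = $163,000 + $12,500 × 939/3,130 = $166,750.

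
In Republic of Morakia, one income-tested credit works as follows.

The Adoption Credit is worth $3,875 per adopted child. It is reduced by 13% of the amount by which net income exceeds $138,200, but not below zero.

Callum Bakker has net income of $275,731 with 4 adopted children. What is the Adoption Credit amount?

Adoption Credit: base = 4 × $3,875 = $15,500. 13% of the $137,531 excess over $138,200 is $17,879.03 ≥ base, so the credit is $0.

$0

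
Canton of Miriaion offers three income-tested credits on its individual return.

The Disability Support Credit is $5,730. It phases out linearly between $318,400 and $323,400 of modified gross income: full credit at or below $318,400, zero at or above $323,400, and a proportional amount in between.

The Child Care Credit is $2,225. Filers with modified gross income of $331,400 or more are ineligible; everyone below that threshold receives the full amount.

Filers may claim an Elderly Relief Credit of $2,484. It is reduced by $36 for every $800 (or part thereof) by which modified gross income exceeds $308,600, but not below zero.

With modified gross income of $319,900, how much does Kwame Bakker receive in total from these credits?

Disability Support Credit: $319,900 is $1,500 into a $5,000 phase-out range, leaving 3,500/5,000 of the credit: $5,730 × 3,500/5,000 = $4,011.
Child Care Credit: $319,900 is below the $331,400 cutoff, so the full $2,225 applies.
Elderly Relief Credit: income exceeds $308,600 by $11,300, which is 15 full-or-partial $800 increments; reduction = 15 × $36 = $540, leaving $1,944.
Total: $4,011 + $2,225 + $1,944 = $8,180.

$8,180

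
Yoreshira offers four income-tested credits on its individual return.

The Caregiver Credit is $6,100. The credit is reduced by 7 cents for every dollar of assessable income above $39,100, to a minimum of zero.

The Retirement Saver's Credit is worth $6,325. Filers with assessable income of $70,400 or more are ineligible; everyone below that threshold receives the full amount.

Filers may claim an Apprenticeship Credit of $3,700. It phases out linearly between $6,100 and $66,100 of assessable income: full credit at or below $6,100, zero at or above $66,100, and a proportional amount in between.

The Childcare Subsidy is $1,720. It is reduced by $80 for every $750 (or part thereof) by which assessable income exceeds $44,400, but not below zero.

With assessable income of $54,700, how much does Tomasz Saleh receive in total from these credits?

$12,636

Caregiver Credit: 7% of the $15,600 excess over $39,100 is $1,092; credit = $6,100 − $1,092 = $5,008.
Retirement Saver's Credit: $54,700 is below the $70,400 cutoff, so the full $6,325 applies.
Apprenticeship Credit: $54,700 is $48,600 into a $60,000 phase-out range, leaving 11,400/60,000 of the credit: $3,700 × 11,400/60,000 = $703.
Childcare Subsidy: income exceeds $44,400 by $10,300, which is 14 full-or-partial $750 increments; reduction = 14 × $80 = $1,120, leaving $600.
Total: $5,008 + $6,325 + $703 + $600 = $12,636.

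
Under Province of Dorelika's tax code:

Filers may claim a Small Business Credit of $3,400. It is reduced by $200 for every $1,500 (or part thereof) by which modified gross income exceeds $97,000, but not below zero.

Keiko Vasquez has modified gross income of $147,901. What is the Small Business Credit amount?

$0

Small Business Credit: income exceeds $97,000 by $50,901 → 34 increments × $200 = $6,800 ≥ base, so the credit is $0.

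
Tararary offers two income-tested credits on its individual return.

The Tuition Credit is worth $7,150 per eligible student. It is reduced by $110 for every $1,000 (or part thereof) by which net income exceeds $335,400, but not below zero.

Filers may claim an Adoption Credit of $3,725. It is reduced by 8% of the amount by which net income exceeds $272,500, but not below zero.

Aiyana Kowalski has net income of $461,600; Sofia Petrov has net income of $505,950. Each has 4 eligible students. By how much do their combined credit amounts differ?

Aiyana ($461,600): Tuition Credit: base = 4 × $7,150 = $28,600. income exceeds $335,400 by $126,200, which is 127 full-or-partial $1,000 increments; reduction = 127 × $110 = $13,970, leaving $14,630. Adoption Credit: 8% of the $189,100 excess over $272,500 is $15,128 ≥ base, so the credit is $0. total $14,630 + $0 = $14,630
Sofia ($505,950): Tuition Credit: base = 4 × $7,150 = $28,600. income exceeds $335,400 by $170,550, which is 171 full-or-partial $1,000 increments; reduction = 171 × $110 = $18,810, leaving $9,790. Adoption Credit: 8% of the $233,450 excess over $272,500 is $18,676 ≥ base, so the credit is $0. total $9,790 + $0 = $9,790
Difference: |$14,630 − $9,790| = $4,840.

$4,840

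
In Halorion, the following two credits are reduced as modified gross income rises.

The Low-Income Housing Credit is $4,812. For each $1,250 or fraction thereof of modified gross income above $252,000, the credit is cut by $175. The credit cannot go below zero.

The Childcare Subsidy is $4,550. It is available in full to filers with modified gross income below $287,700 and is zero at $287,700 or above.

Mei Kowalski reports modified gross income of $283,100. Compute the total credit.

Low-Income Housing Credit: income exceeds $252,000 by $31,100, which is 25 full-or-partial $1,250 increments; reduction = 25 × $175 = $4,375, leaving $437.
Childcare Subsidy: $283,100 is below the $287,700 cutoff, so the full $4,550 applies.
Total: $437 + $4,550 = $4,987.

$4,987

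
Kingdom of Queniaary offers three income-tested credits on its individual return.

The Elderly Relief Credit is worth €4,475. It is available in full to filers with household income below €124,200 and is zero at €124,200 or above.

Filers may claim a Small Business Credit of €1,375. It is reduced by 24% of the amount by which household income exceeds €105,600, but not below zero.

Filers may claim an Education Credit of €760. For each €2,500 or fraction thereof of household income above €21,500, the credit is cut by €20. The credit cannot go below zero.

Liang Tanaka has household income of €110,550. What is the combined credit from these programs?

€4,702

Elderly Relief Credit: €110,550 is below the €124,200 cutoff, so the full €4,475 applies.
Small Business Credit: 24% of the €4,950 excess over €105,600 is €1,188; credit = €1,375 − €1,188 = €187.
Education Credit: income exceeds €21,500 by €89,050, which is 36 full-or-partial €2,500 increments; reduction = 36 × €20 = €720, leaving €40.
Total: €4,475 + €187 + €40 = €4,702.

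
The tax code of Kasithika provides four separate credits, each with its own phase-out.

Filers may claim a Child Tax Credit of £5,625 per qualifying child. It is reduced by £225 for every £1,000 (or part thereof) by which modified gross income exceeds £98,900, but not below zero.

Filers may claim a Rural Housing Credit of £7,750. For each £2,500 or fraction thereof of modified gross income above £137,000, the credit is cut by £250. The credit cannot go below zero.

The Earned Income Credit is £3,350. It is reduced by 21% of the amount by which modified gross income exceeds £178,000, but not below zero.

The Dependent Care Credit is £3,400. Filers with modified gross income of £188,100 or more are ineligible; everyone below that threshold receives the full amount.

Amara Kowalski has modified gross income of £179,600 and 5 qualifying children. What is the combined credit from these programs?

£19,564

Child Tax Credit: base = 5 × £5,625 = £28,125. income exceeds £98,900 by £80,700, which is 81 full-or-partial £1,000 increments; reduction = 81 × £225 = £18,225, leaving £9,900.
Rural Housing Credit: income exceeds £137,000 by £42,600, which is 18 full-or-partial £2,500 increments; reduction = 18 × £250 = £4,500, leaving £3,250.
Earned Income Credit: 21% of the £1,600 excess over £178,000 is £336; credit = £3,350 − £336 = £3,014.
Dependent Care Credit: £179,600 is below the £188,100 cutoff, so the full £3,400 applies.
Total: £9,900 + £3,250 + £3,014 + £3,400 = £19,564.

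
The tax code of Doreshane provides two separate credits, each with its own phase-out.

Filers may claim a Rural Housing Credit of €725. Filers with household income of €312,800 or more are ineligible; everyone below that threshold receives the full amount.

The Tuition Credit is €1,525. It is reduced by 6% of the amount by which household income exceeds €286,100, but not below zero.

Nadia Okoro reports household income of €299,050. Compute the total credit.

€1,473

Rural Housing Credit: €299,050 is below the €312,800 cutoff, so the full €725 applies.
Tuition Credit: 6% of the €12,950 excess over €286,100 is €777; credit = €1,525 − €777 = €748.
Total: €725 + €748 = €1,473.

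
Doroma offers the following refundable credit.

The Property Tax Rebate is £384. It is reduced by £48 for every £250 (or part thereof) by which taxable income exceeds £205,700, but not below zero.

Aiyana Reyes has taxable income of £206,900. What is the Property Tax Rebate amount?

£144

Property Tax Rebate: income exceeds £205,700 by £1,200, which is 5 full-or-partial £250 increments; reduction = 5 × £48 = £240, leaving £144.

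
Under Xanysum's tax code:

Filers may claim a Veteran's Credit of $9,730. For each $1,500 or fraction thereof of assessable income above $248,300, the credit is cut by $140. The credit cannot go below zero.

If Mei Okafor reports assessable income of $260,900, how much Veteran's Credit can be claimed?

$8,470

Veteran's Credit: income exceeds $248,300 by $12,600, which is 9 full-or-partial $1,500 increments; reduction = 9 × $140 = $1,260, leaving $8,470.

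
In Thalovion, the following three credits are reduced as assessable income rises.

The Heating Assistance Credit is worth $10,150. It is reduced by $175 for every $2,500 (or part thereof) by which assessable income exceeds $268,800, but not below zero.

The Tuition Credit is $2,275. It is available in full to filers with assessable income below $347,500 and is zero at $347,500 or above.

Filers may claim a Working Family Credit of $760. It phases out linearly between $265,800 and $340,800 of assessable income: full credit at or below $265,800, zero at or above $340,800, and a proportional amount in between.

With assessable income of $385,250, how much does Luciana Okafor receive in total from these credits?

$1,925

Heating Assistance Credit: income exceeds $268,800 by $116,450, which is 47 full-or-partial $2,500 increments; reduction = 47 × $175 = $8,225, leaving $1,925.
Tuition Credit: $385,250 meets or exceeds the $347,500 cutoff, so the credit is $0.
Working Family Credit: $385,250 is at or above $340,800, so the credit is $0.
Total: $1,925 + $0 + $0 = $1,925.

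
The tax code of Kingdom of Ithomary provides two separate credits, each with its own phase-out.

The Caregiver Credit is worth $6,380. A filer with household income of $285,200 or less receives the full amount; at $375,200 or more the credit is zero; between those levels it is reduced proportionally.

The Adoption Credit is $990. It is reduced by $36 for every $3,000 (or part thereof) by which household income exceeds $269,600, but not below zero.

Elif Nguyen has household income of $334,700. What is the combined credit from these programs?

Caregiver Credit: $334,700 is $49,500 into a $90,000 phase-out range, leaving 40,500/90,000 of the credit: $6,380 × 40,500/90,000 = $2,871.
Adoption Credit: income exceeds $269,600 by $65,100, which is 22 full-or-partial $3,000 increments; reduction = 22 × $36 = $792, leaving $198.
Total: $2,871 + $198 = $3,069.

$3,069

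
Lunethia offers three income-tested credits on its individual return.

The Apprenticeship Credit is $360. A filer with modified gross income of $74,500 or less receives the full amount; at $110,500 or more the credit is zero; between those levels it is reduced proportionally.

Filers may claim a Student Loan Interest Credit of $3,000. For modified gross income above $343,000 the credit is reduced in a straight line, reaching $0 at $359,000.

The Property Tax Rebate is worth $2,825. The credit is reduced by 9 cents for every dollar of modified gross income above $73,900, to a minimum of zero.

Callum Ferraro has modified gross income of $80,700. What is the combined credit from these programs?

Apprenticeship Credit: $80,700 is $6,200 into a $36,000 phase-out range, leaving 29,800/36,000 of the credit: $360 × 29,800/36,000 = $298.
Student Loan Interest Credit: $80,700 is at or below the $343,000 threshold, so the full $3,000 applies.
Property Tax Rebate: 9% of the $6,800 excess over $73,900 is $612; credit = $2,825 − $612 = $2,213.
Total: $298 + $3,000 + $2,213 = $5,511.

$5,511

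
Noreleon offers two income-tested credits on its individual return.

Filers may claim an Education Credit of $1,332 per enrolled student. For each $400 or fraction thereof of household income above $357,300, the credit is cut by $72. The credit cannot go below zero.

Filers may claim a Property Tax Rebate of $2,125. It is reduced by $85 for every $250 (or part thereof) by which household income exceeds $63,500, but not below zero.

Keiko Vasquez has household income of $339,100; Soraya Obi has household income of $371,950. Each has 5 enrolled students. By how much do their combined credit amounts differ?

$2,664

Keiko ($339,100): Education Credit: base = 5 × $1,332 = $6,660. $339,100 is at or below the $357,300 threshold, so the full $6,660 applies. Property Tax Rebate: income exceeds $63,500 by $275,600 → 1103 increments × $85 = $93,755 ≥ base, so the credit is $0. total $6,660 + $0 = $6,660
Soraya ($371,950): Education Credit: base = 5 × $1,332 = $6,660. income exceeds $357,300 by $14,650, which is 37 full-or-partial $400 increments; reduction = 37 × $72 = $2,664, leaving $3,996. Property Tax Rebate: income exceeds $63,500 by $308,450 → 1234 increments × $85 = $104,890 ≥ base, so the credit is $0. total $3,996 + $0 = $3,996
Difference: |$6,660 − $3,996| = $2,664.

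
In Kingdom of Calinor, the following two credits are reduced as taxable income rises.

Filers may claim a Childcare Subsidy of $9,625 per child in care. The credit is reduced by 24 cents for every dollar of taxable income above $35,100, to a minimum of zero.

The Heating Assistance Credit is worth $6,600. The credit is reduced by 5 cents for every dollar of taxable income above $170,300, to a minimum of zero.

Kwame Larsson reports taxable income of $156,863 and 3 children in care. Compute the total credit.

$6,600

Childcare Subsidy: base = 3 × $9,625 = $28,875. 24% of the $121,763 excess over $35,100 is $29,223.12 ≥ base, so the credit is $0.
Heating Assistance Credit: $156,863 is at or below the $170,300 threshold, so the full $6,600 applies.
Total: $0 + $6,600 = $6,600.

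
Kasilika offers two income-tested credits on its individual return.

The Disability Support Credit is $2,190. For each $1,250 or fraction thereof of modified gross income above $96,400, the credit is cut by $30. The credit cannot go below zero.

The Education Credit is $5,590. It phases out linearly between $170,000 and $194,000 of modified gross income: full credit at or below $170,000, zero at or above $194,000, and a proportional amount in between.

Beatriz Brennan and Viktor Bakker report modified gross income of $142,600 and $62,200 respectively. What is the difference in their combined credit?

Beatriz ($142,600): Disability Support Credit: income exceeds $96,400 by $46,200, which is 37 full-or-partial $1,250 increments; reduction = 37 × $30 = $1,110, leaving $1,080. Education Credit: $142,600 is at or below the $170,000 threshold, so the full $5,590 applies. total $1,080 + $5,590 = $6,670
Viktor ($62,200): Disability Support Credit: $62,200 is at or below the $96,400 threshold, so the full $2,190 applies. Education Credit: $62,200 is at or below the $170,000 threshold, so the full $5,590 applies. total $2,190 + $5,590 = $7,780
Difference: |$6,670 − $7,780| = $1,110.

$1,110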